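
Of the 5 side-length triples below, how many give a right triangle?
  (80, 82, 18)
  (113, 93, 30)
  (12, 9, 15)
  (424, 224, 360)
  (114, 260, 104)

(80,82,18): 18²+80² = 6724 = 82² → right
(113,93,30): 30²+93² = 9549 < 12769 = 113² → obtuse
(12,9,15): 9²+12² = 225 = 15² → right
(424,224,360): 224²+360² = 179776 = 424² → right
(114,260,104): 104+114 ≤ 260, not a triangle
3 of the 5 are right.

3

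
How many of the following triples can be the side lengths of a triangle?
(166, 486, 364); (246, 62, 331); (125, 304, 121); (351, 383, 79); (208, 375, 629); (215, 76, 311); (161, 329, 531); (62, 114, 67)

(166,364,486): 166+364 > 486 → valid
(62,246,331): 62+246 ≤ 331 → not valid
(121,125,304): 121+125 ≤ 304 → not valid
(79,351,383): 79+351 > 383 → valid
(208,375,629): 208+375 ≤ 629 → not valid
(76,215,311): 76+215 ≤ 311 → not valid
(161,329,531): 161+329 ≤ 531 → not valid
(62,67,114): 62+67 > 114 → valid
3 of the 8 triples form a triangle.

3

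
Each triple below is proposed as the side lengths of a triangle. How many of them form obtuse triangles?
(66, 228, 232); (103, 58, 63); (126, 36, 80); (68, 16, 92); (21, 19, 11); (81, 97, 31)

2

(66,228,232): 66²+228² = 56340 > 53824 = 232² → acute
(103,58,63): 58²+63² = 7333 < 10609 = 103² → obtuse
(126,36,80): 36+80 ≤ 126, not a triangle
(68,16,92): 16+68 ≤ 92, not a triangle
(21,19,11): 11²+19² = 482 > 441 = 21² → acute
(81,97,31): 31²+81² = 7522 < 9409 = 97² → obtuse
2 of the 6 are obtuse.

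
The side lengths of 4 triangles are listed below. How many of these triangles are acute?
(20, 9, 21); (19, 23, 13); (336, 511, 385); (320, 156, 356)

(20,9,21): 9²+20² = 481 > 441 = 21² → acute
(19,23,13): 13²+19² = 530 > 529 = 23² → acute
(336,511,385): 336²+385² = 261121 = 511² → right
(320,156,356): 156²+320² = 126736 = 356² → right
2 of the 4 are acute.

2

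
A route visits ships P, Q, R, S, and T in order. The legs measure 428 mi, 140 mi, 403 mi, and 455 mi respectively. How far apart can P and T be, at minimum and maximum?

The maximum is all hops collinear in one direction: 428 + 140 + 403 + 455 = 1426.
The longest hop is 455; the others sum to 971. Since 455 ≤ 971, the path can fold back on itself completely, so the minimum distance is 0.

0 ≤ PT ≤ 1426 mi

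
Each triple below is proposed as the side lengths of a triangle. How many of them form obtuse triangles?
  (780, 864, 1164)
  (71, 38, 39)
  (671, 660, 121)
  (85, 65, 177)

1

(780,864,1164): 780²+864² = 1354896 = 1164² → right
(71,38,39): 38²+39² = 2965 < 5041 = 71² → obtuse
(671,660,121): 121²+660² = 450241 = 671² → right
(85,65,177): 65+85 ≤ 177, not a triangle
1 of the 4 is obtuse.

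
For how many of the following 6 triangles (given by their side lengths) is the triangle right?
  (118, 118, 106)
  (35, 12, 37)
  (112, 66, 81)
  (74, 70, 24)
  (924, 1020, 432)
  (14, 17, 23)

3

(118,118,106): 106²+118² = 25160 > 13924 = 118² → acute
(35,12,37): 12²+35² = 1369 = 37² → right
(112,66,81): 66²+81² = 10917 < 12544 = 112² → obtuse
(74,70,24): 24²+70² = 5476 = 74² → right
(924,1020,432): 432²+924² = 1040400 = 1020² → right
(14,17,23): 14²+17² = 485 < 529 = 23² → obtuse
3 of the 6 are right.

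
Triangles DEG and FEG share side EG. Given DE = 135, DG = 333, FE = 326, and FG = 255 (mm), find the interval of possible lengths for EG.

From triangle DEG: |135 − 333| < EG < 135 + 333, i.e. 198 < EG < 468.
From triangle FEG: 71 < EG < 581.
Both must hold, so EG lies in the intersection.

198 < EG < 468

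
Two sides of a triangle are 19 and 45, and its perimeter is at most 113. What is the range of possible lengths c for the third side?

26 < c ≤ 49

Triangle inequality alone gives 26 < c < 64.
The perimeter condition gives c ≤ 113 − 19 − 45 = 49.
Intersecting the two: 26 < c ≤ 49.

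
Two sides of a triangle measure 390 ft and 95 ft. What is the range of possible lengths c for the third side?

295 < c < 485 (ft)

By the triangle inequality, c must be less than 390 + 95 = 485 and greater than |390 − 95| = 295.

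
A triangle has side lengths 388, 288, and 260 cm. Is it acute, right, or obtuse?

Compare the square of the longest side to the sum of squares of the other two: 260² + 288² = 150544 = 388².

right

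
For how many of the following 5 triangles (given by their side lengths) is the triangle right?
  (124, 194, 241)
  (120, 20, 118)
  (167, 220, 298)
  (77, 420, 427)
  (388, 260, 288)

2

(124,194,241): 124²+194² = 53012 < 58081 = 241² → obtuse
(120,20,118): 20²+118² = 14324 < 14400 = 120² → obtuse
(167,220,298): 167²+220² = 76289 < 88804 = 298² → obtuse
(77,420,427): 77²+420² = 182329 = 427² → right
(388,260,288): 260²+288² = 150544 = 388² → right
2 of the 5 are right.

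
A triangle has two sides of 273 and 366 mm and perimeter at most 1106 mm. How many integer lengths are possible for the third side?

374

Triangle inequality: 93 < x < 639. Perimeter ≤ 1106 gives x ≤ 1106 − 273 − 366 = 467.
So 93 < x ≤ 467; integers 94 through 467: 374 values.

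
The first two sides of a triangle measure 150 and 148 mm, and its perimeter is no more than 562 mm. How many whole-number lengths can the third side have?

Triangle inequality: 2 < x < 298. Perimeter ≤ 562 gives x ≤ 562 − 150 − 148 = 264.
So 2 < x ≤ 264; integers 3 through 264: 262 values.

262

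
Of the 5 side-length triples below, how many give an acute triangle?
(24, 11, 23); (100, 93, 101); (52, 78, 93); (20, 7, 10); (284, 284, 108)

(24,11,23): 11²+23² = 650 > 576 = 24² → acute
(100,93,101): 93²+100² = 18649 > 10201 = 101² → acute
(52,78,93): 52²+78² = 8788 > 8649 = 93² → acute
(20,7,10): 7+10 ≤ 20, not a triangle
(284,284,108): 108²+284² = 92320 > 80656 = 284² → acute
4 of the 5 are acute.

4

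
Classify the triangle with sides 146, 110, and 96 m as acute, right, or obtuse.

right

Compare the square of the longest side to the sum of squares of the other two: 96² + 110² = 21316 = 146².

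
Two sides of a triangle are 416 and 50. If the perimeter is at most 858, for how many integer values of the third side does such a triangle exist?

26

Triangle inequality: 366 < x < 466. Perimeter ≤ 858 gives x ≤ 858 − 416 − 50 = 392.
So 366 < x ≤ 392; integers 367 through 392: 26 values.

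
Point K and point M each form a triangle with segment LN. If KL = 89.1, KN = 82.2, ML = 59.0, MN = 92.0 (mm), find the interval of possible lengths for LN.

From triangle KLN: |89.1 − 82.2| < LN < 89.1 + 82.2, i.e. 6.9 < LN < 171.3.
From triangle MLN: 33.0 < LN < 151.0.
Both must hold, so LN lies in the intersection.

33.0 < LN < 151.0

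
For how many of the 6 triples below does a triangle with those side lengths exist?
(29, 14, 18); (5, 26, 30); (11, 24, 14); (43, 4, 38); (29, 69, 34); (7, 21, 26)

4

(14,18,29): 14+18 > 29 → valid
(5,26,30): 5+26 > 30 → valid
(11,14,24): 11+14 > 24 → valid
(4,38,43): 4+38 ≤ 43 → not valid
(29,34,69): 29+34 ≤ 69 → not valid
(7,21,26): 7+21 > 26 → valid
4 of the 6 triples form a triangle.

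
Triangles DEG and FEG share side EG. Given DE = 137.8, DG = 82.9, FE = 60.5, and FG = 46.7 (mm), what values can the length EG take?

54.9 < EG < 107.2

From triangle DEG: |137.8 − 82.9| < EG < 137.8 + 82.9, i.e. 54.9 < EG < 220.7.
From triangle FEG: 13.8 < EG < 107.2.
Both must hold, so EG lies in the intersection.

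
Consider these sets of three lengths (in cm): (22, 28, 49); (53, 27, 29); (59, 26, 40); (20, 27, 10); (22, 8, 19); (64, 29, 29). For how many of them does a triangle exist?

5

(22,28,49): 22+28 > 49 → valid
(27,29,53): 27+29 > 53 → valid
(26,40,59): 26+40 > 59 → valid
(10,20,27): 10+20 > 27 → valid
(8,19,22): 8+19 > 22 → valid
(29,29,64): 29+29 ≤ 64 → not valid
5 of the 6 triples form a triangle.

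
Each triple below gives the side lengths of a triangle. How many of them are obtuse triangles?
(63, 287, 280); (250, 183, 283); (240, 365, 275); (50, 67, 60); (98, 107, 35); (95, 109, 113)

(63,287,280): 63²+280² = 82369 = 287² → right
(250,183,283): 183²+250² = 95989 > 80089 = 283² → acute
(240,365,275): 240²+275² = 133225 = 365² → right
(50,67,60): 50²+60² = 6100 > 4489 = 67² → acute
(98,107,35): 35²+98² = 10829 < 11449 = 107² → obtuse
(95,109,113): 95²+109² = 20906 > 12769 = 113² → acute
1 of the 6 is obtuse.

1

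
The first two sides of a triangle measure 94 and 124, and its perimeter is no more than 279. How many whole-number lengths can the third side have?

31

Triangle inequality: 30 < x < 218. Perimeter ≤ 279 gives x ≤ 279 − 94 − 124 = 61.
So 30 < x ≤ 61; integers 31 through 61: 31 values.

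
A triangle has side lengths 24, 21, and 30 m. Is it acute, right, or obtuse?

Compare the square of the longest side to the sum of squares of the other two: 21² + 24² = 1017 > 900 = 30².

acute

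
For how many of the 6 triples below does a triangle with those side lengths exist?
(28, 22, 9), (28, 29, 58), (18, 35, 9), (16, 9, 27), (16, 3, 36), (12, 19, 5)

1

(9,22,28): 9+22 > 28 → valid
(28,29,58): 28+29 ≤ 58 → not valid
(9,18,35): 9+18 ≤ 35 → not valid
(9,16,27): 9+16 ≤ 27 → not valid
(3,16,36): 3+16 ≤ 36 → not valid
(5,12,19): 5+12 ≤ 19 → not valid
1 of the 6 triples forms a triangle.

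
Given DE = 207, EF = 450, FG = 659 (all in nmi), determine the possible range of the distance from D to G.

The maximum is all hops collinear in one direction: 207 + 450 + 659 = 1316.
The longest hop is 659; the others sum to 657. Folding the others back against it leaves at least 659 − 657 = 2.

2 ≤ DG ≤ 1316 nmi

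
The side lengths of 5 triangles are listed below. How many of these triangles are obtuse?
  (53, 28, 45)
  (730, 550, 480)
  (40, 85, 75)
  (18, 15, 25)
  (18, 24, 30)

(53,28,45): 28²+45² = 2809 = 53² → right
(730,550,480): 480²+550² = 532900 = 730² → right
(40,85,75): 40²+75² = 7225 = 85² → right
(18,15,25): 15²+18² = 549 < 625 = 25² → obtuse
(18,24,30): 18²+24² = 900 = 30² → right
1 of the 5 is obtuse.

1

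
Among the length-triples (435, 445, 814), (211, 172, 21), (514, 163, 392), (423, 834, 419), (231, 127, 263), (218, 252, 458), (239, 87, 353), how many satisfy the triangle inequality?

(435,445,814): 435+445 > 814 → valid
(21,172,211): 21+172 ≤ 211 → not valid
(163,392,514): 163+392 > 514 → valid
(419,423,834): 419+423 > 834 → valid
(127,231,263): 127+231 > 263 → valid
(218,252,458): 218+252 > 458 → valid
(87,239,353): 87+239 ≤ 353 → not valid
5 of the 7 triples form a triangle.

5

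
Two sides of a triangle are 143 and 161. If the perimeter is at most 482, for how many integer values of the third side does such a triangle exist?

Triangle inequality: 18 < x < 304. Perimeter ≤ 482 gives x ≤ 482 − 143 − 161 = 178.
So 18 < x ≤ 178; integers 19 through 178: 160 values.

160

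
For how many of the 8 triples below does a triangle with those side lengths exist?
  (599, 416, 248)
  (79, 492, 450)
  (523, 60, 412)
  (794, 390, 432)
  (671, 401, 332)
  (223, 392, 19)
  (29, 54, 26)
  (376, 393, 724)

(248,416,599): 248+416 > 599 → valid
(79,450,492): 79+450 > 492 → valid
(60,412,523): 60+412 ≤ 523 → not valid
(390,432,794): 390+432 > 794 → valid
(332,401,671): 332+401 > 671 → valid
(19,223,392): 19+223 ≤ 392 → not valid
(26,29,54): 26+29 > 54 → valid
(376,393,724): 376+393 > 724 → valid
6 of the 8 triples form a triangle.

6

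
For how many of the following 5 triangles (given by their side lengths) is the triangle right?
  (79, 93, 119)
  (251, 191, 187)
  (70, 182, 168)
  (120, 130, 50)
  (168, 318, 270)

(79,93,119): 79²+93² = 14890 > 14161 = 119² → acute
(251,191,187): 187²+191² = 71450 > 63001 = 251² → acute
(70,182,168): 70²+168² = 33124 = 182² → right
(120,130,50): 50²+120² = 16900 = 130² → right
(168,318,270): 168²+270² = 101124 = 318² → right
3 of the 5 are right.

3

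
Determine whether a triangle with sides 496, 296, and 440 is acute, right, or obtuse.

acute

Compare the square of the longest side to the sum of squares of the other two: 296² + 440² = 281216 > 246016 = 496².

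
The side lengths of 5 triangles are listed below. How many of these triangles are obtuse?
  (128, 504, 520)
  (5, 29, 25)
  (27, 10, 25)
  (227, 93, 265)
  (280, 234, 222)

(128,504,520): 128²+504² = 270400 = 520² → right
(5,29,25): 5²+25² = 650 < 841 = 29² → obtuse
(27,10,25): 10²+25² = 725 < 729 = 27² → obtuse
(227,93,265): 93²+227² = 60178 < 70225 = 265² → obtuse
(280,234,222): 222²+234² = 104040 > 78400 = 280² → acute
3 of the 5 are obtuse.

3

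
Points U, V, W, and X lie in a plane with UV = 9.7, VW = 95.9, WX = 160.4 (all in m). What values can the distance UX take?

54.8 ≤ UX ≤ 266.0 m

The maximum is all hops collinear in one direction: 9.7 + 95.9 + 160.4 = 266.0.
The longest hop is 160.4; the others sum to 105.6. Folding the others back against it leaves at least 160.4 − 105.6 = 54.8.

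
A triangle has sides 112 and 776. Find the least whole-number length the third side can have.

665

The third side must be strictly greater than |112 − 776| = 664.
The smallest integer above 664 is 665.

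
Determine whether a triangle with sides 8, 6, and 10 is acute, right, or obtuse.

Compare the square of the longest side to the sum of squares of the other two: 6² + 8² = 100 = 10².

right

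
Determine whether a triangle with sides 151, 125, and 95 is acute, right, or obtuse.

Compare the square of the longest side to the sum of squares of the other two: 95² + 125² = 24650 > 22801 = 151².

acute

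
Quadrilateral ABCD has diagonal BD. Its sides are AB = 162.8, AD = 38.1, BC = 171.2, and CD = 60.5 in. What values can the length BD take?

From triangle ABD: |162.8 − 38.1| < BD < 162.8 + 38.1, i.e. 124.7 < BD < 200.9.
From triangle CBD: 110.7 < BD < 231.7.
Both must hold, so BD lies in the intersection.

124.7 < BD < 200.9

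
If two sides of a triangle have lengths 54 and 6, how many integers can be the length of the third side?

The third side lies in the open interval (48, 60).
Integers from 49 to 59 inclusive: 59 − 49 + 1 = 11.

11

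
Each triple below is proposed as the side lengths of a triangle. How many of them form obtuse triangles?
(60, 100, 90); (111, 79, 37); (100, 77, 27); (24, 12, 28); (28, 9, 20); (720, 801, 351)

4

(60,100,90): 60²+90² = 11700 > 10000 = 100² → acute
(111,79,37): 37²+79² = 7610 < 12321 = 111² → obtuse
(100,77,27): 27²+77² = 6658 < 10000 = 100² → obtuse
(24,12,28): 12²+24² = 720 < 784 = 28² → obtuse
(28,9,20): 9²+20² = 481 < 784 = 28² → obtuse
(720,801,351): 351²+720² = 641601 = 801² → right
4 of the 6 are obtuse.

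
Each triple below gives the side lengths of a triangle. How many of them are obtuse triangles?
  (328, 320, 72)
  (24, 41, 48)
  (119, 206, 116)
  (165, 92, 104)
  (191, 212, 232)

(328,320,72): 72²+320² = 107584 = 328² → right
(24,41,48): 24²+41² = 2257 < 2304 = 48² → obtuse
(119,206,116): 116²+119² = 27617 < 42436 = 206² → obtuse
(165,92,104): 92²+104² = 19280 < 27225 = 165² → obtuse
(191,212,232): 191²+212² = 81425 > 53824 = 232² → acute
3 of the 5 are obtuse.

3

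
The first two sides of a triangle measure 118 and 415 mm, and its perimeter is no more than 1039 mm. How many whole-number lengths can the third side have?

Triangle inequality: 297 < x < 533. Perimeter ≤ 1039 gives x ≤ 1039 − 118 − 415 = 506.
So 297 < x ≤ 506; integers 298 through 506: 209 values.

209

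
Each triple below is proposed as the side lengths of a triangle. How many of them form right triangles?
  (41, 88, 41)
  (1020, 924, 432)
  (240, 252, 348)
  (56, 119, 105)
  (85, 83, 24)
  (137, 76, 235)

3

(41,88,41): 41+41 ≤ 88, not a triangle
(1020,924,432): 432²+924² = 1040400 = 1020² → right
(240,252,348): 240²+252² = 121104 = 348² → right
(56,119,105): 56²+105² = 14161 = 119² → right
(85,83,24): 24²+83² = 7465 > 7225 = 85² → acute
(137,76,235): 76+137 ≤ 235, not a triangle
3 of the 6 are right.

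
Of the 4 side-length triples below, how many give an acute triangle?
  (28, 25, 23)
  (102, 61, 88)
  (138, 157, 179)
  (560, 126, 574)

3

(28,25,23): 23²+25² = 1154 > 784 = 28² → acute
(102,61,88): 61²+88² = 11465 > 10404 = 102² → acute
(138,157,179): 138²+157² = 43693 > 32041 = 179² → acute
(560,126,574): 126²+560² = 329476 = 574² → right
3 of the 4 are acute.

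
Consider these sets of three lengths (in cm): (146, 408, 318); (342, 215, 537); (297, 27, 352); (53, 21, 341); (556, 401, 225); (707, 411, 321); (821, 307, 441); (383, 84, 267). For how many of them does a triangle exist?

(146,318,408): 146+318 > 408 → valid
(215,342,537): 215+342 > 537 → valid
(27,297,352): 27+297 ≤ 352 → not valid
(21,53,341): 21+53 ≤ 341 → not valid
(225,401,556): 225+401 > 556 → valid
(321,411,707): 321+411 > 707 → valid
(307,441,821): 307+441 ≤ 821 → not valid
(84,267,383): 84+267 ≤ 383 → not valid
4 of the 8 triples form a triangle.

4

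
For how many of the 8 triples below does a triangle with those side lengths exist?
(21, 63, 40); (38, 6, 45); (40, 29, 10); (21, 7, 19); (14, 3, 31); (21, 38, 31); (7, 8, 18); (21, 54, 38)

(21,40,63): 21+40 ≤ 63 → not valid
(6,38,45): 6+38 ≤ 45 → not valid
(10,29,40): 10+29 ≤ 40 → not valid
(7,19,21): 7+19 > 21 → valid
(3,14,31): 3+14 ≤ 31 → not valid
(21,31,38): 21+31 > 38 → valid
(7,8,18): 7+8 ≤ 18 → not valid
(21,38,54): 21+38 > 54 → valid
3 of the 8 triples form a triangle.

3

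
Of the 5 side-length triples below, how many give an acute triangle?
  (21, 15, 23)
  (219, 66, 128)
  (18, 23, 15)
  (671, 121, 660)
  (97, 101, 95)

(21,15,23): 15²+21² = 666 > 529 = 23² → acute
(219,66,128): 66+128 ≤ 219, not a triangle
(18,23,15): 15²+18² = 549 > 529 = 23² → acute
(671,121,660): 121²+660² = 450241 = 671² → right
(97,101,95): 95²+97² = 18434 > 10201 = 101² → acute
3 of the 5 are acute.

3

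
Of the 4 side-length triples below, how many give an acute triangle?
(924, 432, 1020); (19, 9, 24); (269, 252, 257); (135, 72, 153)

(924,432,1020): 432²+924² = 1040400 = 1020² → right
(19,9,24): 9²+19² = 442 < 576 = 24² → obtuse
(269,252,257): 252²+257² = 129553 > 72361 = 269² → acute
(135,72,153): 72²+135² = 23409 = 153² → right
1 of the 4 is acute.

1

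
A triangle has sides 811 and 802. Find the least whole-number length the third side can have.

The third side must be strictly greater than |811 − 802| = 9.
The smallest integer above 9 is 10.

10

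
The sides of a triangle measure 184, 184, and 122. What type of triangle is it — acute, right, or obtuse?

acute

Compare the square of the longest side to the sum of squares of the other two: 122² + 184² = 48740 > 33856 = 184².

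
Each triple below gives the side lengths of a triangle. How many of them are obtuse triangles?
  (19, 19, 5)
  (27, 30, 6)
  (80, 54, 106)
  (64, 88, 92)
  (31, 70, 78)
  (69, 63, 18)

(19,19,5): 5²+19² = 386 > 361 = 19² → acute
(27,30,6): 6²+27² = 765 < 900 = 30² → obtuse
(80,54,106): 54²+80² = 9316 < 11236 = 106² → obtuse
(64,88,92): 64²+88² = 11840 > 8464 = 92² → acute
(31,70,78): 31²+70² = 5861 < 6084 = 78² → obtuse
(69,63,18): 18²+63² = 4293 < 4761 = 69² → obtuse
4 of the 6 are obtuse.

4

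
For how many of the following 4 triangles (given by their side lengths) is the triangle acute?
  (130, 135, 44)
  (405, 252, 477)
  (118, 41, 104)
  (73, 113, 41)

(130,135,44): 44²+130² = 18836 > 18225 = 135² → acute
(405,252,477): 252²+405² = 227529 = 477² → right
(118,41,104): 41²+104² = 12497 < 13924 = 118² → obtuse
(73,113,41): 41²+73² = 7010 < 12769 = 113² → obtuse
1 of the 4 is acute.

1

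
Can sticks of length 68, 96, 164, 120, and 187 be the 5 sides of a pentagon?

Yes

A pentagon exists iff every side is shorter than the sum of the others — equivalently, the longest side is less than the sum of the rest.
Longest side 187 < 448 (sum of the remaining 4), so yes.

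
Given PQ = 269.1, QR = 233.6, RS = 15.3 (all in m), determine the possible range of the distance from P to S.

The maximum is all hops collinear in one direction: 269.1 + 233.6 + 15.3 = 518.0.
The longest hop is 269.1; the others sum to 248.9. Folding the others back against it leaves at least 269.1 − 248.9 = 20.2.

20.2 ≤ PS ≤ 518.0 m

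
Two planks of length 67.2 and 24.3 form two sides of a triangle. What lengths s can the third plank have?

42.9 < s < 91.5

By the triangle inequality, s must be less than 67.2 + 24.3 = 91.5 and greater than |67.2 − 24.3| = 42.9.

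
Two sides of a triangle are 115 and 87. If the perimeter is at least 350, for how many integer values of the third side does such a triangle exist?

54

Triangle inequality: 28 < x < 202. Perimeter ≥ 350 gives x ≥ 350 − 115 − 87 = 148.
So 148 ≤ x < 202; integers 148 through 201: 54 values.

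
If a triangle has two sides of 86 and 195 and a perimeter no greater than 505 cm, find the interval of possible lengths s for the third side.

Triangle inequality alone gives 109 < s < 281.
The perimeter condition gives s ≤ 505 − 86 − 195 = 224.
Intersecting the two: 109 < s ≤ 224.

109 < s ≤ 224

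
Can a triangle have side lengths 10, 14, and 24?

The two shorter sides sum to 24, exactly equal to the longest side 24.
That gives only a degenerate (flat) triangle — the inequality must be strict.

No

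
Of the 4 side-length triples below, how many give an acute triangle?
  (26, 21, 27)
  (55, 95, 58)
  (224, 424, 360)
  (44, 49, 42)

(26,21,27): 21²+26² = 1117 > 729 = 27² → acute
(55,95,58): 55²+58² = 6389 < 9025 = 95² → obtuse
(224,424,360): 224²+360² = 179776 = 424² → right
(44,49,42): 42²+44² = 3700 > 2401 = 49² → acute
2 of the 4 are acute.

2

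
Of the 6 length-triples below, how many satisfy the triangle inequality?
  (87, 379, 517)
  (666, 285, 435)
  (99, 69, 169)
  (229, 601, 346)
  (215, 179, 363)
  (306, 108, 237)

(87,379,517): 87+379 ≤ 517 → not valid
(285,435,666): 285+435 > 666 → valid
(69,99,169): 69+99 ≤ 169 → not valid
(229,346,601): 229+346 ≤ 601 → not valid
(179,215,363): 179+215 > 363 → valid
(108,237,306): 108+237 > 306 → valid
3 of the 6 triples form a triangle.

3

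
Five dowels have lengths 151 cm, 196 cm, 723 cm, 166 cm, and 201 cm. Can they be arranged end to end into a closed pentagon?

No

For a pentagon, each side must be shorter than the sum of the others.
Here the longest side is 723, but the remaining 4 sides sum to only 714.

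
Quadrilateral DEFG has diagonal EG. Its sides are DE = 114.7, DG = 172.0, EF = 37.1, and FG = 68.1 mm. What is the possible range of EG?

57.3 < EG < 105.2

From triangle DEG: |114.7 − 172.0| < EG < 114.7 + 172.0, i.e. 57.3 < EG < 286.7.
From triangle FEG: 31.0 < EG < 105.2.
Both must hold, so EG lies in the intersection.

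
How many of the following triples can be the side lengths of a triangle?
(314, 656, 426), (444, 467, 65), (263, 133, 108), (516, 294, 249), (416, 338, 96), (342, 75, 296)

5

(314,426,656): 314+426 > 656 → valid
(65,444,467): 65+444 > 467 → valid
(108,133,263): 108+133 ≤ 263 → not valid
(249,294,516): 249+294 > 516 → valid
(96,338,416): 96+338 > 416 → valid
(75,296,342): 75+296 > 342 → valid
5 of the 6 triples form a triangle.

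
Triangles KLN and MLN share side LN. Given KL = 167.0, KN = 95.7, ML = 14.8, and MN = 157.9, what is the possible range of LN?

143.1 < LN < 172.7

From triangle KLN: |167.0 − 95.7| < LN < 167.0 + 95.7, i.e. 71.3 < LN < 262.7.
From triangle MLN: 143.1 < LN < 172.7.
Both must hold, so LN lies in the intersection.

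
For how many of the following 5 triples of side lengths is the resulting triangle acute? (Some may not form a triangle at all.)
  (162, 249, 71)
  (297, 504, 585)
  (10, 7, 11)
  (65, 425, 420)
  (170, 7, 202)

(162,249,71): 71+162 ≤ 249, not a triangle
(297,504,585): 297²+504² = 342225 = 585² → right
(10,7,11): 7²+10² = 149 > 121 = 11² → acute
(65,425,420): 65²+420² = 180625 = 425² → right
(170,7,202): 7+170 ≤ 202, not a triangle
1 of the 5 is acute.

1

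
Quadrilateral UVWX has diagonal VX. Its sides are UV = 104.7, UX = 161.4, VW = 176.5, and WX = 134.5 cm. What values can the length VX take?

56.7 < VX < 266.1

From triangle UVX: |104.7 − 161.4| < VX < 104.7 + 161.4, i.e. 56.7 < VX < 266.1.
From triangle WVX: 42.0 < VX < 311.0.
Both must hold, so VX lies in the intersection.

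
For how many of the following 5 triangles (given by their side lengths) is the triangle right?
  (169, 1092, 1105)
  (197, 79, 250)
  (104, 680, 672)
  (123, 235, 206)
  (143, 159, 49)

(169,1092,1105): 169²+1092² = 1221025 = 1105² → right
(197,79,250): 79²+197² = 45050 < 62500 = 250² → obtuse
(104,680,672): 104²+672² = 462400 = 680² → right
(123,235,206): 123²+206² = 57565 > 55225 = 235² → acute
(143,159,49): 49²+143² = 22850 < 25281 = 159² → obtuse
2 of the 5 are right.

2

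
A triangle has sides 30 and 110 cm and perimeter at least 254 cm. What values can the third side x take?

114 ≤ x < 140 cm

Triangle inequality alone gives 80 < x < 140.
The perimeter condition gives x ≥ 254 − 30 − 110 = 114.
Intersecting the two: 114 ≤ x < 140.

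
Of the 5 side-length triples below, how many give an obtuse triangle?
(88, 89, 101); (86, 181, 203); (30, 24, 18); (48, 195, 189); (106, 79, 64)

2

(88,89,101): 88²+89² = 15665 > 10201 = 101² → acute
(86,181,203): 86²+181² = 40157 < 41209 = 203² → obtuse
(30,24,18): 18²+24² = 900 = 30² → right
(48,195,189): 48²+189² = 38025 = 195² → right
(106,79,64): 64²+79² = 10337 < 11236 = 106² → obtuse
2 of the 5 are obtuse.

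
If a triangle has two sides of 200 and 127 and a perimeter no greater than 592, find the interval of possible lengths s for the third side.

Triangle inequality alone gives 73 < s < 327.
The perimeter condition gives s ≤ 592 − 200 − 127 = 265.
Intersecting the two: 73 < s ≤ 265.

73 < s ≤ 265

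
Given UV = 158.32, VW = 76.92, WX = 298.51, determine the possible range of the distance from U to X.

The maximum is all hops collinear in one direction: 158.32 + 76.92 + 298.51 = 533.75.
The longest hop is 298.51; the others sum to 235.24. Folding the others back against it leaves at least 298.51 − 235.24 = 63.27.

63.27 ≤ UX ≤ 533.75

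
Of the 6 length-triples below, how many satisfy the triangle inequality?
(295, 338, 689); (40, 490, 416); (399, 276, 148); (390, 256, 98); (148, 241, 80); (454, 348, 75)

(295,338,689): 295+338 ≤ 689 → not valid
(40,416,490): 40+416 ≤ 490 → not valid
(148,276,399): 148+276 > 399 → valid
(98,256,390): 98+256 ≤ 390 → not valid
(80,148,241): 80+148 ≤ 241 → not valid
(75,348,454): 75+348 ≤ 454 → not valid
1 of the 6 triples forms a triangle.

1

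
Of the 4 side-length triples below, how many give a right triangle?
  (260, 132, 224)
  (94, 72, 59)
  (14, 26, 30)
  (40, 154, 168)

(260,132,224): 132²+224² = 67600 = 260² → right
(94,72,59): 59²+72² = 8665 < 8836 = 94² → obtuse
(14,26,30): 14²+26² = 872 < 900 = 30² → obtuse
(40,154,168): 40²+154² = 25316 < 28224 = 168² → obtuse
1 of the 4 is right.

1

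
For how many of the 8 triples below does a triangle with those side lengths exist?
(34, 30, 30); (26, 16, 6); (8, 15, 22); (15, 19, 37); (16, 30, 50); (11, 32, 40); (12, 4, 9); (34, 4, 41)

(30,30,34): 30+30 > 34 → valid
(6,16,26): 6+16 ≤ 26 → not valid
(8,15,22): 8+15 > 22 → valid
(15,19,37): 15+19 ≤ 37 → not valid
(16,30,50): 16+30 ≤ 50 → not valid
(11,32,40): 11+32 > 40 → valid
(4,9,12): 4+9 > 12 → valid
(4,34,41): 4+34 ≤ 41 → not valid
4 of the 8 triples form a triangle.

4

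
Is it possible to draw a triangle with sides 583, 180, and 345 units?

The longest side is 583, but the other two sum to only 525.
525 < 583, so the triangle inequality fails.

No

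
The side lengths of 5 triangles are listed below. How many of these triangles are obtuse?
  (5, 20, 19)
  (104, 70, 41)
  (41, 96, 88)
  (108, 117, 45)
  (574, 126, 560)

(5,20,19): 5²+19² = 386 < 400 = 20² → obtuse
(104,70,41): 41²+70² = 6581 < 10816 = 104² → obtuse
(41,96,88): 41²+88² = 9425 > 9216 = 96² → acute
(108,117,45): 45²+108² = 13689 = 117² → right
(574,126,560): 126²+560² = 329476 = 574² → right
2 of the 5 are obtuse.

2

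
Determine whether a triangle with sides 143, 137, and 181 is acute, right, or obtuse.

Compare the square of the longest side to the sum of squares of the other two: 137² + 143² = 39218 > 32761 = 181².

acute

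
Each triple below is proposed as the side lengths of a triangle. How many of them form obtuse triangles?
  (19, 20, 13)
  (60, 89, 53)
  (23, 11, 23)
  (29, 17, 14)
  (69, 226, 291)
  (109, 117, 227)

(19,20,13): 13²+19² = 530 > 400 = 20² → acute
(60,89,53): 53²+60² = 6409 < 7921 = 89² → obtuse
(23,11,23): 11²+23² = 650 > 529 = 23² → acute
(29,17,14): 14²+17² = 485 < 841 = 29² → obtuse
(69,226,291): 69²+226² = 55837 < 84681 = 291² → obtuse
(109,117,227): 109+117 ≤ 227, not a triangle
3 of the 6 are obtuse.

3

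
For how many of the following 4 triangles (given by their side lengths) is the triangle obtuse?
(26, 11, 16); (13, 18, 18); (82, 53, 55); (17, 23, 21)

2

(26,11,16): 11²+16² = 377 < 676 = 26² → obtuse
(13,18,18): 13²+18² = 493 > 324 = 18² → acute
(82,53,55): 53²+55² = 5834 < 6724 = 82² → obtuse
(17,23,21): 17²+21² = 730 > 529 = 23² → acute
2 of the 4 are obtuse.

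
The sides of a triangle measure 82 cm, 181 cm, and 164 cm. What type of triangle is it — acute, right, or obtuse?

acute

Compare the square of the longest side to the sum of squares of the other two: 82² + 164² = 33620 > 32761 = 181².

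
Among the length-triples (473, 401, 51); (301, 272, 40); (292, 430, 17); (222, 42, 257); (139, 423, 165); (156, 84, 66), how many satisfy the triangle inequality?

2

(51,401,473): 51+401 ≤ 473 → not valid
(40,272,301): 40+272 > 301 → valid
(17,292,430): 17+292 ≤ 430 → not valid
(42,222,257): 42+222 > 257 → valid
(139,165,423): 139+165 ≤ 423 → not valid
(66,84,156): 66+84 ≤ 156 → not valid
2 of the 6 triples form a triangle.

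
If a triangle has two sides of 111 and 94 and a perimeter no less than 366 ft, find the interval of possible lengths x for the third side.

161 ≤ x < 205 ft

Triangle inequality alone gives 17 < x < 205.
The perimeter condition gives x ≥ 366 − 111 − 94 = 161.
Intersecting the two: 161 ≤ x < 205.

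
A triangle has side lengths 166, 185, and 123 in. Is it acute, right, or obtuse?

acute

Compare the square of the longest side to the sum of squares of the other two: 123² + 166² = 42685 > 34225 = 185².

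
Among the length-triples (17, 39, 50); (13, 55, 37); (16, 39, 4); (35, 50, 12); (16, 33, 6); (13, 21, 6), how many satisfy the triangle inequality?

1

(17,39,50): 17+39 > 50 → valid
(13,37,55): 13+37 ≤ 55 → not valid
(4,16,39): 4+16 ≤ 39 → not valid
(12,35,50): 12+35 ≤ 50 → not valid
(6,16,33): 6+16 ≤ 33 → not valid
(6,13,21): 6+13 ≤ 21 → not valid
1 of the 6 triples forms a triangle.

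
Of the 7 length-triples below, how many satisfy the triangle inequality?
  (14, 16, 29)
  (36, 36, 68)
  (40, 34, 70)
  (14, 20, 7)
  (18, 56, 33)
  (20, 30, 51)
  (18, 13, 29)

5

(14,16,29): 14+16 > 29 → valid
(36,36,68): 36+36 > 68 → valid
(34,40,70): 34+40 > 70 → valid
(7,14,20): 7+14 > 20 → valid
(18,33,56): 18+33 ≤ 56 → not valid
(20,30,51): 20+30 ≤ 51 → not valid
(13,18,29): 13+18 > 29 → valid
5 of the 7 triples form a triangle.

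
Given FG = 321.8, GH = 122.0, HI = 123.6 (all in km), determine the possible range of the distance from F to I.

76.2 ≤ FI ≤ 567.4 km

The maximum is all hops collinear in one direction: 321.8 + 122.0 + 123.6 = 567.4.
The longest hop is 321.8; the others sum to 245.6. Folding the others back against it leaves at least 321.8 − 245.6 = 76.2.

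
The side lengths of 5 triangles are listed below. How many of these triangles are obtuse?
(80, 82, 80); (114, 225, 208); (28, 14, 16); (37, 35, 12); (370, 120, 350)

(80,82,80): 80²+80² = 12800 > 6724 = 82² → acute
(114,225,208): 114²+208² = 56260 > 50625 = 225² → acute
(28,14,16): 14²+16² = 452 < 784 = 28² → obtuse
(37,35,12): 12²+35² = 1369 = 37² → right
(370,120,350): 120²+350² = 136900 = 370² → right
1 of the 5 is obtuse.

1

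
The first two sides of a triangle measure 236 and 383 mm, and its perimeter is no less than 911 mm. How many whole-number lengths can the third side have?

Triangle inequality: 147 < x < 619. Perimeter ≥ 911 gives x ≥ 911 − 236 − 383 = 292.
So 292 ≤ x < 619; integers 292 through 618: 327 values.

327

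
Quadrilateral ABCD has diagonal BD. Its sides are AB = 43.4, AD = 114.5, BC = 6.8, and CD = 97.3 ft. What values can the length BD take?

90.5 < BD < 104.1

From triangle ABD: |43.4 − 114.5| < BD < 43.4 + 114.5, i.e. 71.1 < BD < 157.9.
From triangle CBD: 90.5 < BD < 104.1.
Both must hold, so BD lies in the intersection.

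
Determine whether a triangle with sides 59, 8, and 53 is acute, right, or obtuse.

obtuse

Compare the square of the longest side to the sum of squares of the other two: 8² + 53² = 2873 < 3481 = 59².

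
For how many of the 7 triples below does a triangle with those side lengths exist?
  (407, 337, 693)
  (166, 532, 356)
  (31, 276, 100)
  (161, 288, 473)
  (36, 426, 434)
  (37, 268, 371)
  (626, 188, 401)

2

(337,407,693): 337+407 > 693 → valid
(166,356,532): 166+356 ≤ 532 → not valid
(31,100,276): 31+100 ≤ 276 → not valid
(161,288,473): 161+288 ≤ 473 → not valid
(36,426,434): 36+426 > 434 → valid
(37,268,371): 37+268 ≤ 371 → not valid
(188,401,626): 188+401 ≤ 626 → not valid
2 of the 7 triples form a triangle.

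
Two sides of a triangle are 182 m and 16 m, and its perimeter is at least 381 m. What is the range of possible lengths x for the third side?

Triangle inequality alone gives 166 < x < 198.
The perimeter condition gives x ≥ 381 − 182 − 16 = 183.
Intersecting the two: 183 ≤ x < 198.

183 ≤ x < 198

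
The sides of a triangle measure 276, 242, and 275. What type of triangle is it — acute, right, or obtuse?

acute

Compare the square of the longest side to the sum of squares of the other two: 242² + 275² = 134189 > 76176 = 276².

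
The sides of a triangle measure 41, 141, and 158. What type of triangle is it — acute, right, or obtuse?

Compare the square of the longest side to the sum of squares of the other two: 41² + 141² = 21562 < 24964 = 158².

obtuse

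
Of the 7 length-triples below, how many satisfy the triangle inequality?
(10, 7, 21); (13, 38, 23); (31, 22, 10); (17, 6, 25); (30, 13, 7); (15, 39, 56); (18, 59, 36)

1

(7,10,21): 7+10 ≤ 21 → not valid
(13,23,38): 13+23 ≤ 38 → not valid
(10,22,31): 10+22 > 31 → valid
(6,17,25): 6+17 ≤ 25 → not valid
(7,13,30): 7+13 ≤ 30 → not valid
(15,39,56): 15+39 ≤ 56 → not valid
(18,36,59): 18+36 ≤ 59 → not valid
1 of the 7 triples forms a triangle.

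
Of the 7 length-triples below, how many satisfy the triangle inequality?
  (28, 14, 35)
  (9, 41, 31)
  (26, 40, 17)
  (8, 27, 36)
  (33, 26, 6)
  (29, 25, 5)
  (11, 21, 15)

(14,28,35): 14+28 > 35 → valid
(9,31,41): 9+31 ≤ 41 → not valid
(17,26,40): 17+26 > 40 → valid
(8,27,36): 8+27 ≤ 36 → not valid
(6,26,33): 6+26 ≤ 33 → not valid
(5,25,29): 5+25 > 29 → valid
(11,15,21): 11+15 > 21 → valid
4 of the 7 triples form a triangle.

4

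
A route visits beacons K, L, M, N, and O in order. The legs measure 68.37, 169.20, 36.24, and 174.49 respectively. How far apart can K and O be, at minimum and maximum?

0 ≤ KO ≤ 448.30

The maximum is all hops collinear in one direction: 68.37 + 169.20 + 36.24 + 174.49 = 448.30.
The longest hop is 174.49; the others sum to 273.81. Since 174.49 ≤ 273.81, the path can fold back on itself completely, so the minimum distance is 0.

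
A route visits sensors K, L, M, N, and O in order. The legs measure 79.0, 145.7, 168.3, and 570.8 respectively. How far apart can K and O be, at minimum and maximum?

177.8 ≤ KO ≤ 963.8

The maximum is all hops collinear in one direction: 79.0 + 145.7 + 168.3 + 570.8 = 963.8.
The longest hop is 570.8; the others sum to 393.0. Folding the others back against it leaves at least 570.8 − 393.0 = 177.8.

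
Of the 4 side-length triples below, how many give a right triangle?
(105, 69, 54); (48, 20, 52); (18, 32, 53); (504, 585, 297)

(105,69,54): 54²+69² = 7677 < 11025 = 105² → obtuse
(48,20,52): 20²+48² = 2704 = 52² → right
(18,32,53): 18+32 ≤ 53, not a triangle
(504,585,297): 297²+504² = 342225 = 585² → right
2 of the 4 are right.

2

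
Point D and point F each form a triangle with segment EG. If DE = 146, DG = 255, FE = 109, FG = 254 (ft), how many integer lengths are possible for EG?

From triangle DEG: 109 < EG < 401.
From triangle FEG: 145 < EG < 363.
Intersection: 145 < EG < 363, so integers 146 through 362: 217 values.

217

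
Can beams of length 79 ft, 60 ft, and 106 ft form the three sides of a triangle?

The longest side is 106, and the other two sum to 139.
Since 139 > 106, the triangle inequality holds.

Yes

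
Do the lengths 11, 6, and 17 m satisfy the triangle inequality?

The two shorter sides sum to 17, exactly equal to the longest side 17.
That gives only a degenerate (flat) triangle — the inequality must be strict.

No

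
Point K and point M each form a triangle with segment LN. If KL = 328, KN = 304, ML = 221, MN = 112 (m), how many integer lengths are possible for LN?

223

From triangle KLN: 24 < LN < 632.
From triangle MLN: 109 < LN < 333.
Intersection: 109 < LN < 333, so integers 110 through 332: 223 values.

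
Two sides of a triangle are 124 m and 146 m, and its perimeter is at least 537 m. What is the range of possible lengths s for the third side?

Triangle inequality alone gives 22 < s < 270.
The perimeter condition gives s ≥ 537 − 124 − 146 = 267.
Intersecting the two: 267 ≤ s < 270.

267 ≤ s < 270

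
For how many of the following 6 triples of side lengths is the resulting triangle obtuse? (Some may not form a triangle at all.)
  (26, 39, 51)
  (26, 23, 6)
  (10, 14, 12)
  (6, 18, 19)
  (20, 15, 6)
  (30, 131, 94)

4

(26,39,51): 26²+39² = 2197 < 2601 = 51² → obtuse
(26,23,6): 6²+23² = 565 < 676 = 26² → obtuse
(10,14,12): 10²+12² = 244 > 196 = 14² → acute
(6,18,19): 6²+18² = 360 < 361 = 19² → obtuse
(20,15,6): 6²+15² = 261 < 400 = 20² → obtuse
(30,131,94): 30+94 ≤ 131, not a triangle
4 of the 6 are obtuse.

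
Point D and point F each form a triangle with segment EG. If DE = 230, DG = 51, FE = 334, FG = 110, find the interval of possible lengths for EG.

From triangle DEG: |230 − 51| < EG < 230 + 51, i.e. 179 < EG < 281.
From triangle FEG: 224 < EG < 444.
Both must hold, so EG lies in the intersection.

224 < EG < 281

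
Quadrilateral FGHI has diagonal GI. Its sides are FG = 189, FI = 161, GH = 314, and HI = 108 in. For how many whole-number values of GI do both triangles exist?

From triangle FGI: 28 < GI < 350.
From triangle HGI: 206 < GI < 422.
Intersection: 206 < GI < 350, so integers 207 through 349: 143 values.

143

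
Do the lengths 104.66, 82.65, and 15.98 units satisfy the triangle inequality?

The longest side is 104.66, but the other two sum to only 98.63.
98.63 < 104.66, so the triangle inequality fails.

No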